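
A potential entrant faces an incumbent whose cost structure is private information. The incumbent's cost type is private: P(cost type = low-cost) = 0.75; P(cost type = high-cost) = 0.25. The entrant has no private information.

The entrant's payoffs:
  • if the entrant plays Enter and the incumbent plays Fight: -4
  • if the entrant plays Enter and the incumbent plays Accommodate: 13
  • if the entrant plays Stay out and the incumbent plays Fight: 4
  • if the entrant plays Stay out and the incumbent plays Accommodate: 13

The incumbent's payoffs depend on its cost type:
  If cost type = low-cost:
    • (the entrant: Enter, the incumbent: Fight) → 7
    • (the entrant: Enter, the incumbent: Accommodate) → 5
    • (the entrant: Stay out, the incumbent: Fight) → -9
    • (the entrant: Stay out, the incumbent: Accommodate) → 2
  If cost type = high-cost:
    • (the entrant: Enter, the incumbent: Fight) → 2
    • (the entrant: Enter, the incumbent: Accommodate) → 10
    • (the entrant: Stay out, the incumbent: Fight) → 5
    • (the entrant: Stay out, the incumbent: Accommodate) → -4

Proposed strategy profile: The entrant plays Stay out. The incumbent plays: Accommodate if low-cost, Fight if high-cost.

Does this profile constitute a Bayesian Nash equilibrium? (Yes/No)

The entrant plays Stay out: E[Stay out] = 0.75·(13) + 0.25·(4) = 10.75; E[Enter] = 8.75. Best-responding. ✓
The incumbent (cost type low-cost), facing Stay out: Fight gives -9, Accommodate gives 2. Proposed Accommodate is best. ✓
The incumbent (cost type high-cost), facing Stay out: Fight gives 5, Accommodate gives -4. Proposed Fight is best. ✓

Yes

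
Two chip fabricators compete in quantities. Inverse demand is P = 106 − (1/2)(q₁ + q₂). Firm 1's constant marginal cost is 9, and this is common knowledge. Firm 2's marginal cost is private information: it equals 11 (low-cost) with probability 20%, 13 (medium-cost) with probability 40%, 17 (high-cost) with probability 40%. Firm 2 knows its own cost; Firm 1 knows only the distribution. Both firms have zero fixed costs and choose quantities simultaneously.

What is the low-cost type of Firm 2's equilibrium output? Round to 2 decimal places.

Type-c best response for Firm 2: q₂(c) = (106 − c) − q₁/2.
Firm 1 maximizes expected profit; its first-order condition is 106 − q₁ − (1/2)E[q₂] − 9 = 0.
Substituting E[q₂] and solving: E[c₂] = 14.2, so q₁ = (106 − 2·9 + 14.2)/(3/2) = 68.1333.
q₂(low-cost) = (106 − 11 − (1/2)·68.1333) = 60.9333.

60.93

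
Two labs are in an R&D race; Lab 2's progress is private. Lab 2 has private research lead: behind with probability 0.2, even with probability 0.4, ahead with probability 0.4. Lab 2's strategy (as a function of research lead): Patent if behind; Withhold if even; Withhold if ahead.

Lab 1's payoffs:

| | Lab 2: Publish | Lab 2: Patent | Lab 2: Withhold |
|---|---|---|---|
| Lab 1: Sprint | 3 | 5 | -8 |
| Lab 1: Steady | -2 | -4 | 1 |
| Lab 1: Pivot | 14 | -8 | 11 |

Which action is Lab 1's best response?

E[Sprint] = 0.2·(5) + 0.4·(-8) + 0.4·(-8) = -5.4
E[Steady] = 0.2·(-4) + 0.4·(1) + 0.4·(1) = 0
E[Pivot] = 0.2·(-8) + 0.4·(11) + 0.4·(11) = 7.2
Best response: Pivot (7.2 is the largest).

Pivot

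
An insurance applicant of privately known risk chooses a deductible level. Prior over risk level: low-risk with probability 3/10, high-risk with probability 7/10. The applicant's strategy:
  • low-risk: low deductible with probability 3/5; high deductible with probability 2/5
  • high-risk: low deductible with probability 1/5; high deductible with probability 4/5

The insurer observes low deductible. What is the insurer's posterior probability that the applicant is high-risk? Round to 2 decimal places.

P(low deductible) = (3/10)·(3/5) + (7/10)·(1/5) = 8/25
P(high-risk | low deductible) = ((7/10)·(1/5)) / (8/25) = (7/50) / (8/25) = 7/16

0.44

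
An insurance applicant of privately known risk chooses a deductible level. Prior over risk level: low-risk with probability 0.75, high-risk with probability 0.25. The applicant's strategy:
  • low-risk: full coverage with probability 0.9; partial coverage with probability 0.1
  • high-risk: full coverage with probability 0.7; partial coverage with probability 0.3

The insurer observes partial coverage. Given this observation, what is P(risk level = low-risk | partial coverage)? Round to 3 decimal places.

0.500

P(partial coverage) = 0.75·0.1 + 0.25·0.3 = 0.15
P(low-risk | partial coverage) = (0.75·0.1) / 0.15 = 0.075 / 0.15 = 0.5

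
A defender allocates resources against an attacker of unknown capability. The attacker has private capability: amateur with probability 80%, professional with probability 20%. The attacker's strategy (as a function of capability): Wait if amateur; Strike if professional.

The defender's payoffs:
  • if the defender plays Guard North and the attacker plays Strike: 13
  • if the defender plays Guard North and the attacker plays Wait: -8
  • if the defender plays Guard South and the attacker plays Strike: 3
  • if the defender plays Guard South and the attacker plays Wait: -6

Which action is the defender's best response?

Guard North

E[Guard North] = 0.8·(-8) + 0.2·(13) = -3.8
E[Guard South] = 0.8·(-6) + 0.2·(3) = -4.2
Best response: Guard North (-3.8 is the largest).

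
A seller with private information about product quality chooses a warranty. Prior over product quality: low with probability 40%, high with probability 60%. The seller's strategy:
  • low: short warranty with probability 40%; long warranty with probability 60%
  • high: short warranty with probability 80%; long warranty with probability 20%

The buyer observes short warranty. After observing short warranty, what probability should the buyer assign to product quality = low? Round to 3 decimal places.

0.250

Apply Bayes' rule using the sender's strategy as the likelihood.
P(short warranty) = 0.4·0.4 + 0.6·0.8 = 0.64
P(low | short warranty) = (0.4·0.4) / 0.64 = 0.16 / 0.64 = 0.25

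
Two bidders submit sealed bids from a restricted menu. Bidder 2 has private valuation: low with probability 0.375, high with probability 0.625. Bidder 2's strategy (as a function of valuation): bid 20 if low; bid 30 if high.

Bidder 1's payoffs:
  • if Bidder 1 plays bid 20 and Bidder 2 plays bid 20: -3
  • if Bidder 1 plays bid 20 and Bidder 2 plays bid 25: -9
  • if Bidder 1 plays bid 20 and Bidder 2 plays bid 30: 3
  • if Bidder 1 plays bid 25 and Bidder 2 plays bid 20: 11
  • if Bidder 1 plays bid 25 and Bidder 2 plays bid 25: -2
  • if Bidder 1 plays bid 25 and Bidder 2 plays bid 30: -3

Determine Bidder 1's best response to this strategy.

bid 25

E[bid 20] = 0.375·(-3) + 0.625·(3) = 0.75
E[bid 25] = 0.375·(11) + 0.625·(-3) = 2.25
Best response: bid 25 (2.25 is the largest).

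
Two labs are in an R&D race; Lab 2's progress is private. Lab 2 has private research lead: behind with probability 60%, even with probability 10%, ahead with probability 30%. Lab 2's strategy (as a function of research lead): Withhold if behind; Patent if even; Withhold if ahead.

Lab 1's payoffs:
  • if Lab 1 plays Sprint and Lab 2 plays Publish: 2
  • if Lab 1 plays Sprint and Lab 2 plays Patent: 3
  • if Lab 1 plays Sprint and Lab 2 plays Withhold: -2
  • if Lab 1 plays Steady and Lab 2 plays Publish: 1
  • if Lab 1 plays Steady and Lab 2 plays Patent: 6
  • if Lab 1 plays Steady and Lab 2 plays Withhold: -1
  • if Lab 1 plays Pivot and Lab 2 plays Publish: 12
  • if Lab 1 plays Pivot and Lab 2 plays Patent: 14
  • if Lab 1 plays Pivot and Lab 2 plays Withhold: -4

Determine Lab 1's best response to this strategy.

Steady

Compute Lab 1's expected payoff for each action, taking the expectation over Lab 2's type.
E[Sprint] = 0.6·(-2) + 0.1·(3) + 0.3·(-2) = -1.5
E[Steady] = 0.6·(-1) + 0.1·(6) + 0.3·(-1) = -0.3
E[Pivot] = 0.6·(-4) + 0.1·(14) + 0.3·(-4) = -2.2
Best response: Steady (-0.3 is the largest).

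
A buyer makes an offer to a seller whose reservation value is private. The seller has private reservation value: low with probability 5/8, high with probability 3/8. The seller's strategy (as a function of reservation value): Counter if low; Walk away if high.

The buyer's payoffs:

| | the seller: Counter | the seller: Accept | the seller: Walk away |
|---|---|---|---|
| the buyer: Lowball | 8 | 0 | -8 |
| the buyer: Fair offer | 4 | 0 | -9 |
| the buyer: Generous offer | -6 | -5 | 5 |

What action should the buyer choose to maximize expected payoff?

Compute the buyer's expected payoff for each action, taking the expectation over the seller's type.
E[Lowball] = 5/8·(8) + 3/8·(-8) = 2
E[Fair offer] = 5/8·(4) + 3/8·(-9) = -7/8
E[Generous offer] = 5/8·(-6) + 3/8·(5) = -15/8
Best response: Lowball (2 is the largest).

Lowball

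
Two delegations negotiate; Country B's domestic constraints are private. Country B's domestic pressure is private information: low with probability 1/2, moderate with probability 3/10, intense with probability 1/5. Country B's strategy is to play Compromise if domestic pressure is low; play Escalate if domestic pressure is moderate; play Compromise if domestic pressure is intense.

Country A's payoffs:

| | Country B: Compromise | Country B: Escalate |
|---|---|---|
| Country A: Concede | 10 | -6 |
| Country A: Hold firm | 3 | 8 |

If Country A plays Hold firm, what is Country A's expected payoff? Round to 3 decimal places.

E[Hold firm] = 1/2·3 + 3/10·8 + 1/5·3 = 3/2 + 12/5 + 3/5 = 9/2

4.500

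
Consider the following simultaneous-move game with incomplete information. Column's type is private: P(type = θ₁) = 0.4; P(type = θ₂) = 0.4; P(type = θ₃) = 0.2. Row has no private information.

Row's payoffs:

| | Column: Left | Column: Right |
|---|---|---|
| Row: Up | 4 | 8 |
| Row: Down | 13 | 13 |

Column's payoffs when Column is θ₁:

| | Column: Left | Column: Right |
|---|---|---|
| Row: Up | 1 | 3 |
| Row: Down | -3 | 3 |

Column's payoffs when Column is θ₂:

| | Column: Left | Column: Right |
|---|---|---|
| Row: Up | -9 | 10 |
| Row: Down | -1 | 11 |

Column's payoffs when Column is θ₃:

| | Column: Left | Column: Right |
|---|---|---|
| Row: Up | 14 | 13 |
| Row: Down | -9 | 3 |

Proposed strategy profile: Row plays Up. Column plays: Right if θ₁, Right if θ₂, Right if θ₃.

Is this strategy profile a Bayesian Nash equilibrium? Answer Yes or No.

No

A profile is a BNE iff every type of every player is best-responding given beliefs about the other side.
Row plays Up: E[Up] = 0.4·(8) + 0.4·(8) + 0.2·(8) = 8; E[Down] = 13. Not best-responding. ✗
Column (type θ₁), facing Up: Left gives 1, Right gives 3. Proposed Right is best. ✓
Column (type θ₂), facing Up: Left gives -9, Right gives 10. Proposed Right is best. ✓
Column (type θ₃), facing Up: Left gives 14, Right gives 13. Proposed Right is not best — profitable deviation exists. ✗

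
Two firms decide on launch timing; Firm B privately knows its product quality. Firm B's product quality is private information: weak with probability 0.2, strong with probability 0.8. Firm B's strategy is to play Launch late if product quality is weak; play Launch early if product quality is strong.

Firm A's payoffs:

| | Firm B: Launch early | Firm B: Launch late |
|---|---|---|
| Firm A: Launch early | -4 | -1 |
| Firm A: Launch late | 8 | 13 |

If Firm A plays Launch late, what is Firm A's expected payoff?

E[Launch late] = 0.2·13 + 0.8·8 = 2.6 + 6.4 = 9

9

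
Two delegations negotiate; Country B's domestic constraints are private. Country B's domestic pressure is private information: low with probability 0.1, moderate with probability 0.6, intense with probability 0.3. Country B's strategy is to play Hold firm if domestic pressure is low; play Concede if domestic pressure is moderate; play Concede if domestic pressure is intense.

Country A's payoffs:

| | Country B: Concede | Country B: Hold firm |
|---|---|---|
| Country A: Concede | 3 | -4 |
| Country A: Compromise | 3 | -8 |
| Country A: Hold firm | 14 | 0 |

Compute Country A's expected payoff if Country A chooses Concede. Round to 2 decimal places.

2.30

E[Concede] = 0.1·(-4) + 0.6·3 + 0.3·3 = (-0.4) + 1.8 + 0.9 = 2.3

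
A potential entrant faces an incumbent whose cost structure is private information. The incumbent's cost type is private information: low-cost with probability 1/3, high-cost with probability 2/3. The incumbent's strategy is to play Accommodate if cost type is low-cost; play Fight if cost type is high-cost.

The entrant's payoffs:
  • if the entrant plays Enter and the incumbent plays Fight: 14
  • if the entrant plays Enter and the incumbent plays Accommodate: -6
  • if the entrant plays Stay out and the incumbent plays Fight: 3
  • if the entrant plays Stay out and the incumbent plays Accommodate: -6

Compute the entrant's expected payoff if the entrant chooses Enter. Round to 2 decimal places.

7.33

Take the expectation over the incumbent's cost type, weighting each type's action by its prior probability.
E[Enter] = 1/3·(-6) + 2/3·14 = (-2) + 28/3 = 22/3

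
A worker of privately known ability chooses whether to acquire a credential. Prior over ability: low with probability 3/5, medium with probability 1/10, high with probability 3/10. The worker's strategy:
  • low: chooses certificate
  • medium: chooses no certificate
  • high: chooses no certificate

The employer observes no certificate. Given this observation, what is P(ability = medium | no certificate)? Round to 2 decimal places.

Apply Bayes' rule using the sender's strategy as the likelihood.
P(no certificate) = (3/5)·0 + (1/10)·1 + (3/10)·1 = 2/5
P(medium | no certificate) = ((1/10)·1) / (2/5) = (1/10) / (2/5) = 1/4

0.25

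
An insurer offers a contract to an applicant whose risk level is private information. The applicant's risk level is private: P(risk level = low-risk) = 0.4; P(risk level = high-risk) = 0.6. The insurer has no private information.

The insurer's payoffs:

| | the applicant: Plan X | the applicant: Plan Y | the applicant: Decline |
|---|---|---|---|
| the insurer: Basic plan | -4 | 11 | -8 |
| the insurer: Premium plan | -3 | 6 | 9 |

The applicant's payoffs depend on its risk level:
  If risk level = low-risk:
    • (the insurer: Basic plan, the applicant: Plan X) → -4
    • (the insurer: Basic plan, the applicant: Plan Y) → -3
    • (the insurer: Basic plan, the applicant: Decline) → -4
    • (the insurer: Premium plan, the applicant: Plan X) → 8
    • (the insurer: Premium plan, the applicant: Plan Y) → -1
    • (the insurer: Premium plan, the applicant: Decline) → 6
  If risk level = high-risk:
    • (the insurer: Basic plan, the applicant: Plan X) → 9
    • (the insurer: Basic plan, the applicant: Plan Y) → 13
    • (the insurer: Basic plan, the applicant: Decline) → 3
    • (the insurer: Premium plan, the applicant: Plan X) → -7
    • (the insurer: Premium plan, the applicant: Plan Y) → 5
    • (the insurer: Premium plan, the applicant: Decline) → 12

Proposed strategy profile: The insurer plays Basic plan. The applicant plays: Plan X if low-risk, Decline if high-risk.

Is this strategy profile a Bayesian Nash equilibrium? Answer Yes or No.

The insurer plays Basic plan: E[Basic plan] = 0.4·(-4) + 0.6·(-8) = -6.4; E[Premium plan] = 4.2. Not best-responding. ✗
The applicant (risk level low-risk), facing Basic plan: Plan X gives -4, Plan Y gives -3, Decline gives -4. Proposed Plan X is not best — profitable deviation exists. ✗
The applicant (risk level high-risk), facing Basic plan: Plan X gives 9, Plan Y gives 13, Decline gives 3. Proposed Decline is not best — profitable deviation exists. ✗

No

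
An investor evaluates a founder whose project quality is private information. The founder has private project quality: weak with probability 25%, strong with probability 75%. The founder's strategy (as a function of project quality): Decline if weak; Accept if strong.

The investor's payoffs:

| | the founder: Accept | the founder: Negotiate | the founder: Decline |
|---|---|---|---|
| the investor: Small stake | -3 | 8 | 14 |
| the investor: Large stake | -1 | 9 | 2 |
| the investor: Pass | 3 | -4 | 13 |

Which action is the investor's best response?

Pass

E[Small stake] = 0.25·(14) + 0.75·(-3) = 1.25
E[Large stake] = 0.25·(2) + 0.75·(-1) = -0.25
E[Pass] = 0.25·(13) + 0.75·(3) = 5.5
Best response: Pass (5.5 is the largest).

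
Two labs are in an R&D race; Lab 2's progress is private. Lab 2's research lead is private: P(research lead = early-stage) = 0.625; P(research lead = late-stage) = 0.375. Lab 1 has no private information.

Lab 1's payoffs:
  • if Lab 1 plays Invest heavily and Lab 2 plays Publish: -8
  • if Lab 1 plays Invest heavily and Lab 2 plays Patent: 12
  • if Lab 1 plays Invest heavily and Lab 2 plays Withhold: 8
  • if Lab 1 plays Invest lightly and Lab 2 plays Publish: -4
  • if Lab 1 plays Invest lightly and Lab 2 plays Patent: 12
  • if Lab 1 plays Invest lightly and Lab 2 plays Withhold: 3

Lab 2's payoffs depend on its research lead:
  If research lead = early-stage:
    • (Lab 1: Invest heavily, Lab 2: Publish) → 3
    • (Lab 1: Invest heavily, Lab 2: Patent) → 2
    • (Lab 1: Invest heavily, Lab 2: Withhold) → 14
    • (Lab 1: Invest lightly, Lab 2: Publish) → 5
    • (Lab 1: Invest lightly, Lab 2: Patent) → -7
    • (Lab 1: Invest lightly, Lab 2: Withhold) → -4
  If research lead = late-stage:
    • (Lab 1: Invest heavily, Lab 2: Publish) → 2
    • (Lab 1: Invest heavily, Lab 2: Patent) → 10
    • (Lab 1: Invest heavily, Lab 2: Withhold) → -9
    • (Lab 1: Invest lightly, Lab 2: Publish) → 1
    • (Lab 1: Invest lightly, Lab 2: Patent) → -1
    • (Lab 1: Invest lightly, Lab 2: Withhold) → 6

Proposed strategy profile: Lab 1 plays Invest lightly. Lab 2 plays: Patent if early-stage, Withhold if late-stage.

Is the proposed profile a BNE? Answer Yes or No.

No

Lab 1 plays Invest lightly: E[Invest lightly] = 0.625·(12) + 0.375·(3) = 8.625; E[Invest heavily] = 10.5. Not best-responding. ✗
Lab 2 (research lead early-stage), facing Invest lightly: Publish gives 5, Patent gives -7, Withhold gives -4. Proposed Patent is not best — profitable deviation exists. ✗
Lab 2 (research lead late-stage), facing Invest lightly: Publish gives 1, Patent gives -1, Withhold gives 6. Proposed Withhold is best. ✓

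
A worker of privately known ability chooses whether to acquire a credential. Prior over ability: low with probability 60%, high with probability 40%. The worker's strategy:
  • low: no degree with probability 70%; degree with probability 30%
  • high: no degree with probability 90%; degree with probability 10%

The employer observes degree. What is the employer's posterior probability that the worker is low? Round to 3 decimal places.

Apply Bayes' rule using the sender's strategy as the likelihood.
P(degree) = 0.6·0.3 + 0.4·0.1 = 0.22
P(low | degree) = (0.6·0.3) / 0.22 = 0.18 / 0.22 = 0.818182

0.818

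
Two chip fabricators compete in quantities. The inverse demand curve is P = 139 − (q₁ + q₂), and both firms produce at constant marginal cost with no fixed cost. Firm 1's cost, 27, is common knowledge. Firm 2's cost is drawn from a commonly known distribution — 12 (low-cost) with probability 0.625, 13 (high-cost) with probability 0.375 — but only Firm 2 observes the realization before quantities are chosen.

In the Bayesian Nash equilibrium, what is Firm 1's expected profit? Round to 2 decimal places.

1053.54

Firm 2 with cost c maximizes (139 − (q₁+q₂) − c)·q₂, giving q₂(c) = (139 − c − q₁)/2.
E[c₂] = 0.625·12 + 0.375·13 = 12.375
Firm 1's FOC against E[q₂] yields q₁ = (139 − 2·27 + E[c₂])/3 = (139 − 54 + 12.375)/3 = 32.4583.
E[P] = 139 − (q₁ + E[q₂]) = 59.4583; Firm 1's expected profit = (E[P] − 27)·q₁ = (59.4583 − 27)·32.4583 = 1053.54.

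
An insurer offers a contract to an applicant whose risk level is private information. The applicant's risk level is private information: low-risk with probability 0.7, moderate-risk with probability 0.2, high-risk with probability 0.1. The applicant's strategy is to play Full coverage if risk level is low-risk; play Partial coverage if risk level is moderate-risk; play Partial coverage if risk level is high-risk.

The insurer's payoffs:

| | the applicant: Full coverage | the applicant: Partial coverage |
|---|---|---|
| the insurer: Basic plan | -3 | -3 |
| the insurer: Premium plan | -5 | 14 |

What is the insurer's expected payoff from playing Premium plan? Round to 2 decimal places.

0.70

E[Premium plan] = 0.7·(-5) + 0.2·14 + 0.1·14 = (-3.5) + 2.8 + 1.4 = 0.7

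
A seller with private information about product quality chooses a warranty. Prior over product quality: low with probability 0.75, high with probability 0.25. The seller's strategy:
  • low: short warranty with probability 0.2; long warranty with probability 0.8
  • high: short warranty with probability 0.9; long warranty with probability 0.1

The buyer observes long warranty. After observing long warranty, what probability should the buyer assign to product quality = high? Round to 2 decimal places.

0.04

P(long warranty) = 0.75·0.8 + 0.25·0.1 = 0.625
P(high | long warranty) = (0.25·0.1) / 0.625 = 0.025 / 0.625 = 0.04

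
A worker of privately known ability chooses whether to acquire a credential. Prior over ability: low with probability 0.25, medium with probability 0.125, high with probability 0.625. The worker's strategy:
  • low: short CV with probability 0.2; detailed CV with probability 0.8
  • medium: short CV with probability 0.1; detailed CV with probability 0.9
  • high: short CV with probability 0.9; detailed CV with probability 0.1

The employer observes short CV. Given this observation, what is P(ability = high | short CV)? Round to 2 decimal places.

P(short CV) = 0.25·0.2 + 0.125·0.1 + 0.625·0.9 = 0.625
P(high | short CV) = (0.625·0.9) / 0.625 = 0.5625 / 0.625 = 0.9

0.90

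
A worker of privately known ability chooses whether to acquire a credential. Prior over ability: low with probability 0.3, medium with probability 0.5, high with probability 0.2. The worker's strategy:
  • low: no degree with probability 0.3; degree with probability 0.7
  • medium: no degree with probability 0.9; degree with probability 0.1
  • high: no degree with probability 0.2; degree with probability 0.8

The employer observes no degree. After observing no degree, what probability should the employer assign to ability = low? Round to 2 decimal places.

0.16

Apply Bayes' rule using the sender's strategy as the likelihood.
P(no degree) = 0.3·0.3 + 0.5·0.9 + 0.2·0.2 = 0.58
P(low | no degree) = (0.3·0.3) / 0.58 = 0.09 / 0.58 = 0.155172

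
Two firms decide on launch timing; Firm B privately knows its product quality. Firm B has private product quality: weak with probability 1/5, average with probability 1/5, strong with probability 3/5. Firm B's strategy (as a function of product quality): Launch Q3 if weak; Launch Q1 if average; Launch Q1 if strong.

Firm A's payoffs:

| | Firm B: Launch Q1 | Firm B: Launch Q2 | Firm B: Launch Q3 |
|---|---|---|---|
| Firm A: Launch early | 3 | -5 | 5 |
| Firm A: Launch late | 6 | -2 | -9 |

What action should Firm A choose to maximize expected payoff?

E[Launch early] = 1/5·(5) + 1/5·(3) + 3/5·(3) = 17/5
E[Launch late] = 1/5·(-9) + 1/5·(6) + 3/5·(6) = 3
Best response: Launch early (17/5 is the largest).

Launch early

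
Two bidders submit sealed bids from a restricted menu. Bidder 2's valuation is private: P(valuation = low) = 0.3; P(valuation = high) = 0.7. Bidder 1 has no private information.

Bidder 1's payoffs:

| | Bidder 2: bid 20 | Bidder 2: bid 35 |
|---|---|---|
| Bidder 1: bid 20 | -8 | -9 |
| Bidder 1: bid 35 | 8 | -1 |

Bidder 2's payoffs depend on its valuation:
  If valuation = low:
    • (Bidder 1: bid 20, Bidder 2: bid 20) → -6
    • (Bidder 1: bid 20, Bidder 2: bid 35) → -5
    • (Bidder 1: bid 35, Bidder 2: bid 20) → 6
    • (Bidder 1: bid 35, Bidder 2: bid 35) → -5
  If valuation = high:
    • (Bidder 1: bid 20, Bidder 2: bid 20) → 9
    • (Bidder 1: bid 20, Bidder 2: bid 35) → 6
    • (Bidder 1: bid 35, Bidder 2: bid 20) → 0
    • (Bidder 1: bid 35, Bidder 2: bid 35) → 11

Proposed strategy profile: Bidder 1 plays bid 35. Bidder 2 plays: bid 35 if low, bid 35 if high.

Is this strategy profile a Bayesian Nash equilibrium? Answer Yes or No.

A profile is a BNE iff every type of every player is best-responding given beliefs about the other side.
Bidder 1 plays bid 35: E[bid 35] = 0.3·(-1) + 0.7·(-1) = -1; E[bid 20] = -9. Best-responding. ✓
Bidder 2 (valuation low), facing bid 35: bid 20 gives 6, bid 35 gives -5. Proposed bid 35 is not best — profitable deviation exists. ✗
Bidder 2 (valuation high), facing bid 35: bid 20 gives 0, bid 35 gives 11. Proposed bid 35 is best. ✓

No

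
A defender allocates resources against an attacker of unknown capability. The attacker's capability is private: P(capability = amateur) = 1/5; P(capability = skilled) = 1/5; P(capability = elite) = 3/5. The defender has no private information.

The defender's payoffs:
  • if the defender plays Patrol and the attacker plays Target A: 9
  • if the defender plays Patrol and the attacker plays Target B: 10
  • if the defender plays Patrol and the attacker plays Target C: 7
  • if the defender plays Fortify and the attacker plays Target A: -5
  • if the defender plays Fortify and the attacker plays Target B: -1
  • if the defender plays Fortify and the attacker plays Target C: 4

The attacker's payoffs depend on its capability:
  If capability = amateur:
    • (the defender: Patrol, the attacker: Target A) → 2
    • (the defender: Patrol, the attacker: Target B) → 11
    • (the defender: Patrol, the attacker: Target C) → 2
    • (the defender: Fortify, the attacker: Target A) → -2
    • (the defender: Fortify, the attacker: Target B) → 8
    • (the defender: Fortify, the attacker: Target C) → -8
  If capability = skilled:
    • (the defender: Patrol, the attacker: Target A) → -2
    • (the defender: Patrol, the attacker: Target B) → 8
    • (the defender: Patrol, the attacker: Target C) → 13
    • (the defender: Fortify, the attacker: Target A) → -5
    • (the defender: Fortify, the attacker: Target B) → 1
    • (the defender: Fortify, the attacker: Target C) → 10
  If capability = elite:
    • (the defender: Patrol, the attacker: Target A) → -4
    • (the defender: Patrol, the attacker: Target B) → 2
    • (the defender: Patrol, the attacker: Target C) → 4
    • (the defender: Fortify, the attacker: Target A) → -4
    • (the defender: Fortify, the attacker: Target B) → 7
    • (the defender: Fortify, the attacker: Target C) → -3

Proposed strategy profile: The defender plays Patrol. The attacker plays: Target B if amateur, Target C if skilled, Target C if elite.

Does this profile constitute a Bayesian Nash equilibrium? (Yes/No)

The defender plays Patrol: E[Patrol] = 1/5·(10) + 1/5·(7) + 3/5·(7) = 38/5; E[Fortify] = 3. Best-responding. ✓
The attacker (capability amateur), facing Patrol: Target A gives 2, Target B gives 11, Target C gives 2. Proposed Target B is best. ✓
The attacker (capability skilled), facing Patrol: Target A gives -2, Target B gives 8, Target C gives 13. Proposed Target C is best. ✓
The attacker (capability elite), facing Patrol: Target A gives -4, Target B gives 2, Target C gives 4. Proposed Target C is best. ✓

Yes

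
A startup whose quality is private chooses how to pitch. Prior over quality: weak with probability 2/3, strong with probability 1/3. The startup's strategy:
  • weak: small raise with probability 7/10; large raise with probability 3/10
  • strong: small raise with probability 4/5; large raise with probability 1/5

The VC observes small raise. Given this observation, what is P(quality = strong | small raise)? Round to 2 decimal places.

P(small raise) = (2/3)·(7/10) + (1/3)·(4/5) = 11/15
P(strong | small raise) = ((1/3)·(4/5)) / (11/15) = (4/15) / (11/15) = 4/11

0.36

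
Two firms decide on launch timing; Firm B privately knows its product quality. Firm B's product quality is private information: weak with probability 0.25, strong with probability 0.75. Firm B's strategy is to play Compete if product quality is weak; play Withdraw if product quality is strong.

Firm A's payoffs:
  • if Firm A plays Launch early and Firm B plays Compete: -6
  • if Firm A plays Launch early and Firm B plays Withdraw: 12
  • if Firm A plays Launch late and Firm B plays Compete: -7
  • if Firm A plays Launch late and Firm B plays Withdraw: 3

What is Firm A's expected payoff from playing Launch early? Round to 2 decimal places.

7.50

Take the expectation over Firm B's product quality, weighting each type's action by its prior probability.
E[Launch early] = 0.25·(-6) + 0.75·12 = (-1.5) + 9 = 7.5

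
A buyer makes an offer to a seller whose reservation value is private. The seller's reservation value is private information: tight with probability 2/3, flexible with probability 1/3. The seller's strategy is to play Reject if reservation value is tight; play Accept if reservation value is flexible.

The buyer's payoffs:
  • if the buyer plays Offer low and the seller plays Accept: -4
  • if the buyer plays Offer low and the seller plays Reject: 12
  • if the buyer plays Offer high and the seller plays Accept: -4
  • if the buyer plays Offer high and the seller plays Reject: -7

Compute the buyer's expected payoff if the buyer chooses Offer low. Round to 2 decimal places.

Take the expectation over the seller's reservation value, weighting each type's action by its prior probability.
E[Offer low] = 2/3·12 + 1/3·(-4) = 8 + (-4/3) = 20/3

6.67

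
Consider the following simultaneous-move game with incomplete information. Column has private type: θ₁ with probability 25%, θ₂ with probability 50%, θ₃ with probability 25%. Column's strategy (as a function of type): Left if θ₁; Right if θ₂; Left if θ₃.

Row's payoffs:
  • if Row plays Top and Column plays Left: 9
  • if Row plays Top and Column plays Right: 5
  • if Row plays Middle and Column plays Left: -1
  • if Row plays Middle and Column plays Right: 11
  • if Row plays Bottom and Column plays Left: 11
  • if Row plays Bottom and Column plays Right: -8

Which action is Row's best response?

Top

Compute Row's expected payoff for each action, taking the expectation over Column's type.
E[Top] = 0.25·(9) + 0.5·(5) + 0.25·(9) = 7
E[Middle] = 0.25·(-1) + 0.5·(11) + 0.25·(-1) = 5
E[Bottom] = 0.25·(11) + 0.5·(-8) + 0.25·(11) = 1.5
Best response: Top (7 is the largest).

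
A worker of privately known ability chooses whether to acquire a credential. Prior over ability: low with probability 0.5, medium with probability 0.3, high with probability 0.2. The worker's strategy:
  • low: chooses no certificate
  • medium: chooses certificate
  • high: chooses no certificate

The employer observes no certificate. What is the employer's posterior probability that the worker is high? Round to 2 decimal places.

Apply Bayes' rule using the sender's strategy as the likelihood.
P(no certificate) = 0.5·1 + 0.3·0 + 0.2·1 = 0.7
P(high | no certificate) = (0.2·1) / 0.7 = 0.2 / 0.7 = 0.285714

0.29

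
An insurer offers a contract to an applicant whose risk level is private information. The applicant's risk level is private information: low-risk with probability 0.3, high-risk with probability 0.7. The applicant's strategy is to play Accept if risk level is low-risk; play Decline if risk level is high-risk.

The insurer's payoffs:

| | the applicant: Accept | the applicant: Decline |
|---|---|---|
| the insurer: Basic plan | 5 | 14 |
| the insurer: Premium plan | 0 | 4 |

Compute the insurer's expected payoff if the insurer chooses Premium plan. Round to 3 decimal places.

2.800

E[Premium plan] = 0.3·0 + 0.7·4 = 0 + 2.8 = 2.8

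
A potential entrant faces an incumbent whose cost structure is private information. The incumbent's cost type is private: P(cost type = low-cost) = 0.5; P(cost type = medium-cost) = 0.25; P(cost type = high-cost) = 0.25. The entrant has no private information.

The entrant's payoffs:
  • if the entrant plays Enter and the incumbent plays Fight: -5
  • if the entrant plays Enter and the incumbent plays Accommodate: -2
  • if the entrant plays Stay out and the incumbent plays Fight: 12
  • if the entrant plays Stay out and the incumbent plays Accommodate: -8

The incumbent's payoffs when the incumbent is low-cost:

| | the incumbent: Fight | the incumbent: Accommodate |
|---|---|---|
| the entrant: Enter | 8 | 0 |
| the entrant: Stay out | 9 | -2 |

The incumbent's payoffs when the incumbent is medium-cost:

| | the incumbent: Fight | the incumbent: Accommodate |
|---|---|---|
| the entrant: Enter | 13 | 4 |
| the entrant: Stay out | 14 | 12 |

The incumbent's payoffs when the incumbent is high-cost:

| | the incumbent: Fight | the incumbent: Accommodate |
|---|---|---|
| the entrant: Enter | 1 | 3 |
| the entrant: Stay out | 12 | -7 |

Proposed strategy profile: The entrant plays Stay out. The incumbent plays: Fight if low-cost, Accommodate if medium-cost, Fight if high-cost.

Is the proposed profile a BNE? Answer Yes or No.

No

A profile is a BNE iff every type of every player is best-responding given beliefs about the other side.
The entrant plays Stay out: E[Stay out] = 0.5·(12) + 0.25·(-8) + 0.25·(12) = 7; E[Enter] = -4.25. Best-responding. ✓
The incumbent (cost type low-cost), facing Stay out: Fight gives 9, Accommodate gives -2. Proposed Fight is best. ✓
The incumbent (cost type medium-cost), facing Stay out: Fight gives 14, Accommodate gives 12. Proposed Accommodate is not best — profitable deviation exists. ✗
The incumbent (cost type high-cost), facing Stay out: Fight gives 12, Accommodate gives -7. Proposed Fight is best. ✓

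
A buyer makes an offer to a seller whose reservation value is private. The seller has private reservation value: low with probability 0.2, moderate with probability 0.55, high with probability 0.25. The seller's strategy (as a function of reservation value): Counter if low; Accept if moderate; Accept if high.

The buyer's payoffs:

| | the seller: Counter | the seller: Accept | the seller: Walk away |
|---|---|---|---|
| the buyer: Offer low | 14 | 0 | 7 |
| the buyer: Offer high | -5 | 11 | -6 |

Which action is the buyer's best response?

Compute the buyer's expected payoff for each action, taking the expectation over the seller's type.
E[Offer low] = 0.2·(14) + 0.55·(0) + 0.25·(0) = 2.8
E[Offer high] = 0.2·(-5) + 0.55·(11) + 0.25·(11) = 7.8
Best response: Offer high (7.8 is the largest).

Offer high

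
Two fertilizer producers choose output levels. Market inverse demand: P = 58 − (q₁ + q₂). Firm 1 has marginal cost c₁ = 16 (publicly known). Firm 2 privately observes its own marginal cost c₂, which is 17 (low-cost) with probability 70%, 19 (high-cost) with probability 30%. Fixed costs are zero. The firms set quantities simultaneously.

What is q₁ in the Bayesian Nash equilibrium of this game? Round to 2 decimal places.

Type-c best response for Firm 2: q₂(c) = (58 − c)/2 − q₁/2.
Firm 1 maximizes expected profit; its first-order condition is 58 − 2q₁ − E[q₂] − 16 = 0.
Substituting E[q₂] and solving: E[c₂] = 17.6, so q₁ = (58 − 2·16 + 17.6)/3 = 14.5333.

14.53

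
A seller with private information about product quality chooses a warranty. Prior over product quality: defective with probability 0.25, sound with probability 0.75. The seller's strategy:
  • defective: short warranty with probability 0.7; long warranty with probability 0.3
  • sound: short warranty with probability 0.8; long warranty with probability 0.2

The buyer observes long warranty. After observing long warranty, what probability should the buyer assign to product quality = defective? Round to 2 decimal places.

Apply Bayes' rule using the sender's strategy as the likelihood.
P(long warranty) = 0.25·0.3 + 0.75·0.2 = 0.225
P(defective | long warranty) = (0.25·0.3) / 0.225 = 0.075 / 0.225 = 0.333333

0.33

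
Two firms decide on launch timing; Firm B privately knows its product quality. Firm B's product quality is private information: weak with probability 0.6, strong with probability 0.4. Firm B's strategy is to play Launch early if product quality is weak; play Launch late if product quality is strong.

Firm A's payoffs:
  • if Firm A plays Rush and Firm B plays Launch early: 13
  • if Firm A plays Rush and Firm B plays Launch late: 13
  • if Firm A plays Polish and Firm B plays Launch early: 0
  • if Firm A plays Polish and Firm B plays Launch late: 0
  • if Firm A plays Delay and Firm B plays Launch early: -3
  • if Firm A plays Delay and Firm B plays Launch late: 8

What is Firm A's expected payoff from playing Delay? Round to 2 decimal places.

E[Delay] = 0.6·(-3) + 0.4·8 = (-1.8) + 3.2 = 1.4

1.40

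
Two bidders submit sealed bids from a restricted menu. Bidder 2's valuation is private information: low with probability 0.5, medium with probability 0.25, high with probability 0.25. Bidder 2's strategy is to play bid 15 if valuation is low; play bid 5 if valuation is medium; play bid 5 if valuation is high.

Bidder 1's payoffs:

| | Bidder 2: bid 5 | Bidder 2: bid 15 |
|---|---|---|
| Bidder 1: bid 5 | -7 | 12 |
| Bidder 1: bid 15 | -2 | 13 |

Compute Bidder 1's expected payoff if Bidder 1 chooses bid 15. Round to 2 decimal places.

E[bid 15] = 0.5·13 + 0.25·(-2) + 0.25·(-2) = 6.5 + (-0.5) + (-0.5) = 5.5

5.50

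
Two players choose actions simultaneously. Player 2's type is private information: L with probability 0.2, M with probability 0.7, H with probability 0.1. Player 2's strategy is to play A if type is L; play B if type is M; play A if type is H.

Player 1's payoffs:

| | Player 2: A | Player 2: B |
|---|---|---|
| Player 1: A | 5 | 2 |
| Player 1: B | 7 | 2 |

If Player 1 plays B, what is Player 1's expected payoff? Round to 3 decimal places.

3.500

Take the expectation over Player 2's type, weighting each type's action by its prior probability.
E[B] = 0.2·7 + 0.7·2 + 0.1·7 = 1.4 + 1.4 + 0.7 = 3.5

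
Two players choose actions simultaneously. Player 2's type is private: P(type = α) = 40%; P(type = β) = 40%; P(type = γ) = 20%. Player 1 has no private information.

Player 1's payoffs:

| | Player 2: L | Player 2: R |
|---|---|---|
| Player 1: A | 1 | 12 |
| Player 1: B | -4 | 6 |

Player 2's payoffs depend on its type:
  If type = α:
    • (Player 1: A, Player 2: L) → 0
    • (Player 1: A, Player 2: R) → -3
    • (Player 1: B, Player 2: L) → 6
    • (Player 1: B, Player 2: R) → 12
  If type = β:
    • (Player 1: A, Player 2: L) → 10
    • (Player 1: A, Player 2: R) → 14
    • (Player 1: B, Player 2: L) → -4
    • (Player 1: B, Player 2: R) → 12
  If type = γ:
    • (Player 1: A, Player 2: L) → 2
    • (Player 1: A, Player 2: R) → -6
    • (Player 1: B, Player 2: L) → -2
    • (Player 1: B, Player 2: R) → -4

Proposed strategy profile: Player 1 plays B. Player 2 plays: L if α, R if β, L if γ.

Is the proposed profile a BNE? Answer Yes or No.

Player 1 plays B: E[B] = 0.4·(-4) + 0.4·(6) + 0.2·(-4) = 0; E[A] = 5.4. Not best-responding. ✗
Player 2 (type α), facing B: L gives 6, R gives 12. Proposed L is not best — profitable deviation exists. ✗
Player 2 (type β), facing B: L gives -4, R gives 12. Proposed R is best. ✓
Player 2 (type γ), facing B: L gives -2, R gives -4. Proposed L is best. ✓

No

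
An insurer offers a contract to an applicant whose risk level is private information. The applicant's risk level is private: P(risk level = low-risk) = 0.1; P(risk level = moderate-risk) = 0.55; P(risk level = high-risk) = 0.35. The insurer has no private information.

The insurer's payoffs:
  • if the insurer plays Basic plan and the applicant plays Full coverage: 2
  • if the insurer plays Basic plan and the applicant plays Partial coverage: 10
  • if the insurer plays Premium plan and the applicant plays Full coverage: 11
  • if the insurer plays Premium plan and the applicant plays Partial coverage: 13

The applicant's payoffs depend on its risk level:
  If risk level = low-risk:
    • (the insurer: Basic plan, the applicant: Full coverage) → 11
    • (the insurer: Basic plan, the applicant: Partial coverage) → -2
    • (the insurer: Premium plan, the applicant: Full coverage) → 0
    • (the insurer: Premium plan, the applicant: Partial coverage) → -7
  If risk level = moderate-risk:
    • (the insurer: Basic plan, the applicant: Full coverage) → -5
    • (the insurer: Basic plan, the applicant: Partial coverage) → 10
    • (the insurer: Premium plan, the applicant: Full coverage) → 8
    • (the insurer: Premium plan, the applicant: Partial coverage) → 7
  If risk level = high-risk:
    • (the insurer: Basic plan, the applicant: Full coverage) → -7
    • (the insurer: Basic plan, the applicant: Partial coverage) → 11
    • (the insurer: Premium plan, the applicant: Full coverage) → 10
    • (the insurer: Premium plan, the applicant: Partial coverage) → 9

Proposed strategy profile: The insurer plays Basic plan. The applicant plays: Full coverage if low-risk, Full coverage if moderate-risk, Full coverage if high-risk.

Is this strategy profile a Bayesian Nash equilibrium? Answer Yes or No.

The insurer plays Basic plan: E[Basic plan] = 0.1·(2) + 0.55·(2) + 0.35·(2) = 2; E[Premium plan] = 11. Not best-responding. ✗
The applicant (risk level low-risk), facing Basic plan: Full coverage gives 11, Partial coverage gives -2. Proposed Full coverage is best. ✓
The applicant (risk level moderate-risk), facing Basic plan: Full coverage gives -5, Partial coverage gives 10. Proposed Full coverage is not best — profitable deviation exists. ✗
The applicant (risk level high-risk), facing Basic plan: Full coverage gives -7, Partial coverage gives 11. Proposed Full coverage is not best — profitable deviation exists. ✗

No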